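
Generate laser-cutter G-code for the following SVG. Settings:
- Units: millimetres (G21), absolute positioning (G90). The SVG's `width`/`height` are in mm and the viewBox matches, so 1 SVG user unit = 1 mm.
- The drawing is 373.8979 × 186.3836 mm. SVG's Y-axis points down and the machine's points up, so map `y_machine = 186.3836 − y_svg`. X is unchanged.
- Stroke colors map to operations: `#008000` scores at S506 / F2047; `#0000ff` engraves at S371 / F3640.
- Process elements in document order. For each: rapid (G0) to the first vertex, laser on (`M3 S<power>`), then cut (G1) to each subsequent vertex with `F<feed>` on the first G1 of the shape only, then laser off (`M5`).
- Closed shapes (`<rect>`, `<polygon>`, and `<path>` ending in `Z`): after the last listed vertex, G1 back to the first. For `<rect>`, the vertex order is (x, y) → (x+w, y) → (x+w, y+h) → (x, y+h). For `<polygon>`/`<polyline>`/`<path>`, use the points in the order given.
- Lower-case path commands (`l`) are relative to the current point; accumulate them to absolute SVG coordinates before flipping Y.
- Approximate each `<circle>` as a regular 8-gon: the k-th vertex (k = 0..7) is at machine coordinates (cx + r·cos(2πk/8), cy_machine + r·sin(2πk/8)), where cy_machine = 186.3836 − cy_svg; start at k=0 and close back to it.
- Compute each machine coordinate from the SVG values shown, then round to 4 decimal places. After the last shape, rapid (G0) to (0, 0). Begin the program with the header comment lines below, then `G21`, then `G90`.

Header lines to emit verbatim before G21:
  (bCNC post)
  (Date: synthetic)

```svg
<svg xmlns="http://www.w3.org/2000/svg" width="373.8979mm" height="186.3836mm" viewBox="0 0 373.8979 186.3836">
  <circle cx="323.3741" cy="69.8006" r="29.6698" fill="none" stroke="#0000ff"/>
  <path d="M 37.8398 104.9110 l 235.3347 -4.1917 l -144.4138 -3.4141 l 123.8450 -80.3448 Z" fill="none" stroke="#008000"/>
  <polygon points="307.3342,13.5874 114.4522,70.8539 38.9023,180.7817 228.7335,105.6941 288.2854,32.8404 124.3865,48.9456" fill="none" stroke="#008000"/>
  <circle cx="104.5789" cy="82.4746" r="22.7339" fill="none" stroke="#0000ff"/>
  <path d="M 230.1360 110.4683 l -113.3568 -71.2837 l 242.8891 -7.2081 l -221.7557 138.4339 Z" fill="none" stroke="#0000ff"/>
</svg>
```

(bCNC post)
(Date: synthetic)
G21
G90
G0 X353.0439 Y116.5830
M3 S371
G1 X344.3538 Y137.5627 F3640
G1 X323.3741 Y146.2528
G1 X302.3944 Y137.5627
G1 X293.7043 Y116.5830
G1 X302.3944 Y95.6033
G1 X323.3741 Y86.9132
G1 X344.3538 Y95.6033
G1 X353.0439 Y116.5830
M5
G0 X37.8398 Y81.4726
M3 S506
G1 X273.1745 Y85.6643 F2047
G1 X128.7607 Y89.0784
G1 X252.6057 Y169.4232
G1 X37.8398 Y81.4726
M5
G0 X307.3342 Y172.7962
M3 S506
G1 X114.4522 Y115.5297 F2047
G1 X38.9023 Y5.6019
G1 X228.7335 Y80.6895
G1 X288.2854 Y153.5432
G1 X124.3865 Y137.4380
G1 X307.3342 Y172.7962
M5
G0 X127.3128 Y103.9090
M3 S371
G1 X120.6542 Y119.9843 F3640
G1 X104.5789 Y126.6429
G1 X88.5036 Y119.9843
G1 X81.8450 Y103.9090
G1 X88.5036 Y87.8337
G1 X104.5789 Y81.1751
G1 X120.6542 Y87.8337
G1 X127.3128 Y103.9090
M5
G0 X230.1360 Y75.9153
M3 S371
G1 X116.7792 Y147.1990 F3640
G1 X359.6683 Y154.4071
G1 X137.9126 Y15.9732
G1 X230.1360 Y75.9153
M5
G0 X0.0000 Y0.0000

viewBox `0 0 373.8979 186.3836` with mm width/height → 1 unit = 1 mm. Flip: y_m = 186.3836 − y_svg.

**Shape 1** — `<circle>` circle, stroke `#0000ff` → engrave (S371, F3640). Machine vertices: (353.0439,116.5830) → (344.3538,137.5627) → (323.3741,146.2528) → (302.3944,137.5627) → (293.7043,116.5830) → (302.3944,95.6033) → (323.3741,86.9132) → (344.3538,95.6033) → (353.0439,116.5830). Closed: final G1 returns to the first vertex.

**Shape 2** — `<path>` closed polygon, stroke `#008000` → score (S506, F2047). Machine vertices: (37.8398,81.4726) → (273.1745,85.6643) → (128.7607,89.0784) → (252.6057,169.4232) → (37.8398,81.4726). Closed: final G1 returns to the first vertex.

**Shape 3** — `<polygon>` closed polygon, stroke `#008000` → score (S506, F2047). Machine vertices: (307.3342,172.7962) → (114.4522,115.5297) → (38.9023,5.6019) → (228.7335,80.6895) → (288.2854,153.5432) → (124.3865,137.4380) → (307.3342,172.7962). Closed: final G1 returns to the first vertex.

**Shape 4** — `<circle>` circle, stroke `#0000ff` → engrave (S371, F3640). Machine vertices: (127.3128,103.9090) → (120.6542,119.9843) → (104.5789,126.6429) → (88.5036,119.9843) → (81.8450,103.9090) → (88.5036,87.8337) → (104.5789,81.1751) → (120.6542,87.8337) → (127.3128,103.9090). Closed: final G1 returns to the first vertex.

**Shape 5** — `<path>` closed polygon, stroke `#0000ff` → engrave (S371, F3640). Machine vertices: (230.1360,75.9153) → (116.7792,147.1990) → (359.6683,154.4071) → (137.9126,15.9732) → (230.1360,75.9153). Closed: final G1 returns to the first vertex.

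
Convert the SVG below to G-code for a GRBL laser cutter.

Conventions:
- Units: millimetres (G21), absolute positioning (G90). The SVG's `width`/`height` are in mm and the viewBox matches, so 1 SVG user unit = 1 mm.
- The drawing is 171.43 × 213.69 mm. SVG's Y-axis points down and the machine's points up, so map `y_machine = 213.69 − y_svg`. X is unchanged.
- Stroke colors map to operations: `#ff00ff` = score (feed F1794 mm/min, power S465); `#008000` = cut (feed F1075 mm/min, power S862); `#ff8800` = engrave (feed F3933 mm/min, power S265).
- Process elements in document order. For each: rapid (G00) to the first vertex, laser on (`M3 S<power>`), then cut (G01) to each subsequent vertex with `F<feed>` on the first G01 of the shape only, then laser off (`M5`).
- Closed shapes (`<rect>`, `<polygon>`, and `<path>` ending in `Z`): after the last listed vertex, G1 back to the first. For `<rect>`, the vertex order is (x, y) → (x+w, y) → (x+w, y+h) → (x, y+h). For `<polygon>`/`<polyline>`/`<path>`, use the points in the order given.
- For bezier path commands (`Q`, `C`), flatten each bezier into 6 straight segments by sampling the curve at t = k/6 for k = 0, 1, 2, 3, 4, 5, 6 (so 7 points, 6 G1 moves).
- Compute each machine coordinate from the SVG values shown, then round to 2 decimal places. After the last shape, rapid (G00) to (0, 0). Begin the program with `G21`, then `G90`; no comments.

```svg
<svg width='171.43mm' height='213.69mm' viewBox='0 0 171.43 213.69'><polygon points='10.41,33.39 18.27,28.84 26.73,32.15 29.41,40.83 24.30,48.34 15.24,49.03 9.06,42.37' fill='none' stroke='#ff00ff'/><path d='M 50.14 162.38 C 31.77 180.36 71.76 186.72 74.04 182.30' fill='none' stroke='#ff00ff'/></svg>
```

viewBox `0 0 171.43 213.69` with mm width/height → 1 unit = 1 mm. Flip: y_m = 213.69 − y_svg.

**Shape 1** — `<polygon>` regular polygon, stroke `#ff00ff` → score (S465, F1794). Machine vertices: (10.41,180.30) → (18.27,184.85) → (26.73,181.54) → (29.41,172.86) → (24.30,165.35) → (15.24,164.66) → (9.06,171.32) → (10.41,180.30). Closed: final G1 returns to the first vertex.

**Shape 2** — `<path>` cubic bezier, stroke `#ff00ff` → score (S465, F1794). Control points (SVG): P0=(50.14,162.38), P1=(31.77,180.36), P2=(71.76,186.72), P3=(74.04,182.30); sampled at t=k/6. Machine vertices: (50.14,51.31) → (45.37,43.28) → (47.67,37.17) → (54.35,32.95) → (62.75,30.59) → (70.20,30.08) → (74.04,31.39). Open path.

G21
G90
G00 X10.41 Y180.30
M3 S465
G01 X18.27 Y184.85 F1794
G01 X26.73 Y181.54
G01 X29.41 Y172.86
G01 X24.30 Y165.35
G01 X15.24 Y164.66
G01 X9.06 Y171.32
G01 X10.41 Y180.30
M5
G00 X50.14 Y51.31
M3 S465
G01 X45.37 Y43.28 F1794
G01 X47.67 Y37.17
G01 X54.35 Y32.95
G01 X62.75 Y30.59
G01 X70.20 Y30.08
G01 X74.04 Y31.39
M5
G00 X0.00 Y0.00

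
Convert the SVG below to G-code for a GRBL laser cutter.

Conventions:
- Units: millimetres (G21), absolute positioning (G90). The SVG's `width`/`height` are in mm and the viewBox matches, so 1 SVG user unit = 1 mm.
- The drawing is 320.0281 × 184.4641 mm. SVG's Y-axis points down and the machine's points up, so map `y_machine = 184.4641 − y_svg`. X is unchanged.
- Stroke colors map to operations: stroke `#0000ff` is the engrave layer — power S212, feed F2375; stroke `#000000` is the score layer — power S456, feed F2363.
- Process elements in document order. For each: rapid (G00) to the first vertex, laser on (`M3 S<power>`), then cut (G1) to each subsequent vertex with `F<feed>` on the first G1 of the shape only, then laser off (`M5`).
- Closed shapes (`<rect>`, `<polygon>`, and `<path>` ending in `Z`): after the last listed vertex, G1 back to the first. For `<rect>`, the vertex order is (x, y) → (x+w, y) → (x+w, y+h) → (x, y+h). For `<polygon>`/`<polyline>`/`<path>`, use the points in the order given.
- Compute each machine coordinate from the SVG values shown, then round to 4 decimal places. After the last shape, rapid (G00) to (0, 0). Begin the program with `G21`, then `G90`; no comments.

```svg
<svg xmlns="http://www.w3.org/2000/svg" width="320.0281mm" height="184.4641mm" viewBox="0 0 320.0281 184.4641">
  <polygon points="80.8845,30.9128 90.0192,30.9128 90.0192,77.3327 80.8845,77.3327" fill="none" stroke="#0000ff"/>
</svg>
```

viewBox `0 0 320.0281 184.4641` with mm width/height → 1 unit = 1 mm. Flip: y_m = 184.4641 − y_svg.

**Shape 1** — `<polygon>` rectangle, stroke `#0000ff` → engrave (S212, F2375). Machine vertices: (80.8845,153.5513) → (90.0192,153.5513) → (90.0192,107.1314) → (80.8845,107.1314) → (80.8845,153.5513). Closed: final G1 returns to the first vertex.

G21
G90
G00 X80.8845 Y153.5513
M3 S212
G1 X90.0192 Y153.5513 F2375
G1 X90.0192 Y107.1314
G1 X80.8845 Y107.1314
G1 X80.8845 Y153.5513
M5
G00 X0.0000 Y0.0000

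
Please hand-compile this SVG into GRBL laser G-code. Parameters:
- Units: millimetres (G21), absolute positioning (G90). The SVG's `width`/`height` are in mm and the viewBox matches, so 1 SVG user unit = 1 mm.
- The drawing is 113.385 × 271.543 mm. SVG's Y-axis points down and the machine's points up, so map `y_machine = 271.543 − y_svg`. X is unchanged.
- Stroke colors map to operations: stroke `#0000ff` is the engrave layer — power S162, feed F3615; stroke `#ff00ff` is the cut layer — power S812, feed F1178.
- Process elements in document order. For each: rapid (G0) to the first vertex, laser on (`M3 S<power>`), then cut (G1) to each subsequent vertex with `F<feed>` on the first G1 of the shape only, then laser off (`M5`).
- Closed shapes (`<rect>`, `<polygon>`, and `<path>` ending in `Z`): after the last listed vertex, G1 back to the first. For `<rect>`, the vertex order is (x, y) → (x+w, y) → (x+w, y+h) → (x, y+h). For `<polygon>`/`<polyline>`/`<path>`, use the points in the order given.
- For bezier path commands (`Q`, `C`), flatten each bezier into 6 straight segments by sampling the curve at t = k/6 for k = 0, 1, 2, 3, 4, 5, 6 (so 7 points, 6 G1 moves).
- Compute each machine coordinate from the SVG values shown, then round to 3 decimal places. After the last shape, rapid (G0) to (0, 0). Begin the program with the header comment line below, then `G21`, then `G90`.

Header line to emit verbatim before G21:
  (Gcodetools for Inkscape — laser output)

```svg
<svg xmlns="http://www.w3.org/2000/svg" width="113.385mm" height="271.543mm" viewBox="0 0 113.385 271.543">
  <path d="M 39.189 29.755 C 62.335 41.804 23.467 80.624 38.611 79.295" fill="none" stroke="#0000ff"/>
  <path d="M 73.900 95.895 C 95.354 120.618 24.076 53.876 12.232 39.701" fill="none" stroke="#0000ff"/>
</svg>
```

1 u = 1 mm; y_m = 271.543 − y.

[1] `<path>` cubic bezier, #0000ff→engrave S162 F3615: (39.189,241.788) → (46.131,233.842) → (45.961,223.294) → (41.901,212.001) → (37.174,201.823) → (35.003,194.619) → (38.611,192.248)

[2] `<path>` cubic bezier, #0000ff→engrave S162 F3615: (73.900,175.648) → (77.604,170.242) → (70.079,176.079) → (55.553,189.158) → (38.252,205.479) → (22.402,221.041) → (12.232,231.842)

(Gcodetools for Inkscape — laser output)
G21
G90
G0 X39.189 Y241.788
M3 S162
G1 X46.131 Y233.842 F3615
G1 X45.961 Y223.294
G1 X41.901 Y212.001
G1 X37.174 Y201.823
G1 X35.003 Y194.619
G1 X38.611 Y192.248
M5
G0 X73.900 Y175.648
M3 S162
G1 X77.604 Y170.242 F3615
G1 X70.079 Y176.079
G1 X55.553 Y189.158
G1 X38.252 Y205.479
G1 X22.402 Y221.041
G1 X12.232 Y231.842
M5
G0 X0.000 Y0.000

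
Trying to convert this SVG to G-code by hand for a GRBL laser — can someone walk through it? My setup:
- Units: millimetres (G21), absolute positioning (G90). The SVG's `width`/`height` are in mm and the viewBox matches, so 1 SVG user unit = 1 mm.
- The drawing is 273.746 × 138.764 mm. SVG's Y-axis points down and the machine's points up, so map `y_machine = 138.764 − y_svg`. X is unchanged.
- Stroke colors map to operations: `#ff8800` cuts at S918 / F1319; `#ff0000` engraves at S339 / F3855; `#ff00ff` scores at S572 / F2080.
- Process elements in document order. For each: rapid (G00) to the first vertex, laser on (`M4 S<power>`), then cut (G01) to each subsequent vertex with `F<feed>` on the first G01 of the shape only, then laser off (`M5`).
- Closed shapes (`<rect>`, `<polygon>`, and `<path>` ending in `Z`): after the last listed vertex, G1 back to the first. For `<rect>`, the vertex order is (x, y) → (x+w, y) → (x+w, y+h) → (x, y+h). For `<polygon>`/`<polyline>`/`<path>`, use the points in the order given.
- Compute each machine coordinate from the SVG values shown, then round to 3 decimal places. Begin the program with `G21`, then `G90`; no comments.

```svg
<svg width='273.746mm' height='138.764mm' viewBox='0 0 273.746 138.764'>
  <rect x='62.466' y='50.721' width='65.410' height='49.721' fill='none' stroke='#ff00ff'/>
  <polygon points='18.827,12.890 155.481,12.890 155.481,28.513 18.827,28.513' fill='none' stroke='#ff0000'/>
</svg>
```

viewBox `0 0 273.746 138.764` with mm width/height → 1 unit = 1 mm. Flip: y_m = 138.764 − y_svg.

**Shape 1** — `<rect>` rectangle, stroke `#ff00ff` → score (S572, F2080). Machine vertices: (62.466,88.043) → (127.876,88.043) → (127.876,38.322) → (62.466,38.322) → (62.466,88.043). Closed: final G1 returns to the first vertex.

**Shape 2** — `<polygon>` rectangle, stroke `#ff0000` → engrave (S339, F3855). Machine vertices: (18.827,125.874) → (155.481,125.874) → (155.481,110.251) → (18.827,110.251) → (18.827,125.874). Closed: final G1 returns to the first vertex.

G21
G90
G00 X62.466 Y88.043
M4 S572
G01 X127.876 Y88.043 F2080
G01 X127.876 Y38.322
G01 X62.466 Y38.322
G01 X62.466 Y88.043
M5
G00 X18.827 Y125.874
M4 S339
G01 X155.481 Y125.874 F3855
G01 X155.481 Y110.251
G01 X18.827 Y110.251
G01 X18.827 Y125.874
M5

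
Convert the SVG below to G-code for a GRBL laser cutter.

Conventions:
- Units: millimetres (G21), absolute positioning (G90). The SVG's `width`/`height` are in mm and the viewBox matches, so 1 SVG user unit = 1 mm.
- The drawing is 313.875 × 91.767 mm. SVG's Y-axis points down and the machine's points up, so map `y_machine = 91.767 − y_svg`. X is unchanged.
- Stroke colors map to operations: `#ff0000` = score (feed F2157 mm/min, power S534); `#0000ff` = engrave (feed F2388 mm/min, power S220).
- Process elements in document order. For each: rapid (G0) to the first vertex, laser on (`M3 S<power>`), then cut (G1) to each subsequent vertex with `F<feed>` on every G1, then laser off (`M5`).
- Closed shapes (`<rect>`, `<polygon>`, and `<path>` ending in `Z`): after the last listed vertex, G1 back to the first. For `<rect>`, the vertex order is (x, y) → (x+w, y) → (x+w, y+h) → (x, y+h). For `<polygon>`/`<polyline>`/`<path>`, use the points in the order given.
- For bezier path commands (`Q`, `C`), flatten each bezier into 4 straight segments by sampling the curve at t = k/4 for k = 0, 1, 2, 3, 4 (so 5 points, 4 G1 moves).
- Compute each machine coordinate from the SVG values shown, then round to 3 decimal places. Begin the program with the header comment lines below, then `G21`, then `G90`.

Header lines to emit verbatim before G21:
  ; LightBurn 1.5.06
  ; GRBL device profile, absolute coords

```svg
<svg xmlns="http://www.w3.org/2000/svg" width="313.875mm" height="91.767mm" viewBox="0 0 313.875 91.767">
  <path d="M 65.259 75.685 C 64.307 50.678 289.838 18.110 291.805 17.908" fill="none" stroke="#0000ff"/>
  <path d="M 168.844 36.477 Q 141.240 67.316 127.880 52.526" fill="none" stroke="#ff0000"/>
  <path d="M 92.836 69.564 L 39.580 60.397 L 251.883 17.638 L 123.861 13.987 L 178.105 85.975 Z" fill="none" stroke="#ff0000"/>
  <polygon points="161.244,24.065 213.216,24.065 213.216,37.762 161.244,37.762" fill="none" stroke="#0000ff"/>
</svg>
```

viewBox `0 0 313.875 91.767` with mm width/height → 1 unit = 1 mm. Flip: y_m = 91.767 − y_svg.

**Shape 1** — `<path>` cubic bezier, stroke `#0000ff` → engrave (S220, F2388). Control points (SVG): P0=(65.259,75.685), P1=(64.307,50.678), P2=(289.838,18.110), P3=(291.805,17.908); sampled at t=k/4. Machine vertices: (65.259,16.082) → (99.979,35.631) → (177.437,54.272) → (255.443,68.263) → (291.805,73.859). Open path.

**Shape 2** — `<path>` quadratic bezier, stroke `#ff0000` → score (S534, F2157). Control points (SVG): P0=(168.844,36.477), P1=(141.240,67.316), P2=(127.880,52.526); sampled at t=k/4. Machine vertices: (168.844,55.290) → (155.932,42.722) → (144.801,35.858) → (135.450,34.698) → (127.880,39.241). Open path.

**Shape 3** — `<path>` closed polygon, stroke `#ff0000` → score (S534, F2157). Machine vertices: (92.836,22.203) → (39.580,31.370) → (251.883,74.129) → (123.861,77.780) → (178.105,5.792) → (92.836,22.203). Closed: final G1 returns to the first vertex.

**Shape 4** — `<polygon>` rectangle, stroke `#0000ff` → engrave (S220, F2388). Machine vertices: (161.244,67.702) → (213.216,67.702) → (213.216,54.005) → (161.244,54.005) → (161.244,67.702). Closed: final G1 returns to the first vertex.

; LightBurn 1.5.06
; GRBL device profile, absolute coords
G21
G90
G0 X65.259 Y16.082
M3 S220
G1 X99.979 Y35.631 F2388
G1 X177.437 Y54.272 F2388
G1 X255.443 Y68.263 F2388
G1 X291.805 Y73.859 F2388
M5
G0 X168.844 Y55.290
M3 S534
G1 X155.932 Y42.722 F2157
G1 X144.801 Y35.858 F2157
G1 X135.450 Y34.698 F2157
G1 X127.880 Y39.241 F2157
M5
G0 X92.836 Y22.203
M3 S534
G1 X39.580 Y31.370 F2157
G1 X251.883 Y74.129 F2157
G1 X123.861 Y77.780 F2157
G1 X178.105 Y5.792 F2157
G1 X92.836 Y22.203 F2157
M5
G0 X161.244 Y67.702
M3 S220
G1 X213.216 Y67.702 F2388
G1 X213.216 Y54.005 F2388
G1 X161.244 Y54.005 F2388
G1 X161.244 Y67.702 F2388
M5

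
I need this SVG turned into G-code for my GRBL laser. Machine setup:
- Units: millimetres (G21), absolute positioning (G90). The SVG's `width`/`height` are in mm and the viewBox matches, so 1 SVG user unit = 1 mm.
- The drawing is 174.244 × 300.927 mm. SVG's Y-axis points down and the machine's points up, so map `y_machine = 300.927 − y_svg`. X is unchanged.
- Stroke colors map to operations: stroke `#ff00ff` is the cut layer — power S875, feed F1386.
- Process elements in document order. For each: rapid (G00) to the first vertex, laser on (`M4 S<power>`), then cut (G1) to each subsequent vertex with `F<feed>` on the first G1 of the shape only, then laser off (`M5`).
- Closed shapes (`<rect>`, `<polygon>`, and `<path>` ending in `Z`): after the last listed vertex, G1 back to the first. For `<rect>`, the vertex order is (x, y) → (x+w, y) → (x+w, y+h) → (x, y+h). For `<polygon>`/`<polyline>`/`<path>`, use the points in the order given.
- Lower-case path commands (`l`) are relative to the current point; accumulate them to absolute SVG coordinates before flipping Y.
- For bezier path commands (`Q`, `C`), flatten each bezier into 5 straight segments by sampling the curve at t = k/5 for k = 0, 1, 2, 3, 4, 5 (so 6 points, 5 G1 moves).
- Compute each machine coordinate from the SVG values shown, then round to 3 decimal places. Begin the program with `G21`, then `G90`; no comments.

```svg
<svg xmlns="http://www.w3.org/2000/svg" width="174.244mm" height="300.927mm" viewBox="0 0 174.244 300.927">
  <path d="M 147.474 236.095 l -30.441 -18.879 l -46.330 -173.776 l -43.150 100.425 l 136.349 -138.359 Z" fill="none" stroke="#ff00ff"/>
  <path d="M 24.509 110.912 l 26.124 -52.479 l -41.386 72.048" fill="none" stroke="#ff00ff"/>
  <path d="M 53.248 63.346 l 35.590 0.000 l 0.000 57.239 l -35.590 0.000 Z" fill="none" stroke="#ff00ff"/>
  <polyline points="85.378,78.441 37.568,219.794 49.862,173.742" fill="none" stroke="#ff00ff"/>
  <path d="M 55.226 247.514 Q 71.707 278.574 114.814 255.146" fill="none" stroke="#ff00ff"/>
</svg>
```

G21
G90
G00 X147.474 Y64.832
M4 S875
G1 X117.033 Y83.711 F1386
G1 X70.703 Y257.487
G1 X27.553 Y157.062
G1 X163.902 Y295.421
G1 X147.474 Y64.832
M5
G00 X24.509 Y190.015
M4 S875
G1 X50.633 Y242.494 F1386
G1 X9.247 Y170.446
M5
G00 X53.248 Y237.581
M4 S875
G1 X88.838 Y237.581 F1386
G1 X88.838 Y180.342
G1 X53.248 Y180.342
G1 X53.248 Y237.581
M5
G00 X85.378 Y222.486
M4 S875
G1 X37.568 Y81.133 F1386
G1 X49.862 Y127.185
M5
G00 X55.226 Y53.413
M4 S875
G1 X62.883 Y43.169 F1386
G1 X72.671 Y37.283
G1 X84.589 Y35.757
G1 X98.636 Y38.589
G1 X114.814 Y45.781
M5

Since the viewBox matches the mm dimensions, user units are millimetres directly. The only transform is the Y-flip y_m = 300.927 − y_svg.

Shape 1 is a closed polygon drawn with `<path>`. Its stroke #ff00ff means cut at S875, F1386. After flipping Y the toolpath is (147.474,64.832) → (117.033,83.711) → (70.703,257.487) → (27.553,157.062) → (163.902,295.421) → (147.474,64.832), returning to the start.

Shape 2 is a open polyline drawn with `<path>`. Its stroke #ff00ff means cut at S875, F1386. After flipping Y the toolpath is (24.509,190.015) → (50.633,242.494) → (9.247,170.446).

Shape 3 is a rectangle drawn with `<path>`. Its stroke #ff00ff means cut at S875, F1386. After flipping Y the toolpath is (53.248,237.581) → (88.838,237.581) → (88.838,180.342) → (53.248,180.342) → (53.248,237.581), returning to the start.

Shape 4 is a open polyline drawn with `<polyline>`. Its stroke #ff00ff means cut at S875, F1386. After flipping Y the toolpath is (85.378,222.486) → (37.568,81.133) → (49.862,127.185).

Shape 5 is a quadratic bezier drawn with `<path>`. Its stroke #ff00ff means cut at S875, F1386. After flipping Y the toolpath is (55.226,53.413) → (62.883,43.169) → (72.671,37.283) → (84.589,35.757) → (98.636,38.589) → (114.814,45.781).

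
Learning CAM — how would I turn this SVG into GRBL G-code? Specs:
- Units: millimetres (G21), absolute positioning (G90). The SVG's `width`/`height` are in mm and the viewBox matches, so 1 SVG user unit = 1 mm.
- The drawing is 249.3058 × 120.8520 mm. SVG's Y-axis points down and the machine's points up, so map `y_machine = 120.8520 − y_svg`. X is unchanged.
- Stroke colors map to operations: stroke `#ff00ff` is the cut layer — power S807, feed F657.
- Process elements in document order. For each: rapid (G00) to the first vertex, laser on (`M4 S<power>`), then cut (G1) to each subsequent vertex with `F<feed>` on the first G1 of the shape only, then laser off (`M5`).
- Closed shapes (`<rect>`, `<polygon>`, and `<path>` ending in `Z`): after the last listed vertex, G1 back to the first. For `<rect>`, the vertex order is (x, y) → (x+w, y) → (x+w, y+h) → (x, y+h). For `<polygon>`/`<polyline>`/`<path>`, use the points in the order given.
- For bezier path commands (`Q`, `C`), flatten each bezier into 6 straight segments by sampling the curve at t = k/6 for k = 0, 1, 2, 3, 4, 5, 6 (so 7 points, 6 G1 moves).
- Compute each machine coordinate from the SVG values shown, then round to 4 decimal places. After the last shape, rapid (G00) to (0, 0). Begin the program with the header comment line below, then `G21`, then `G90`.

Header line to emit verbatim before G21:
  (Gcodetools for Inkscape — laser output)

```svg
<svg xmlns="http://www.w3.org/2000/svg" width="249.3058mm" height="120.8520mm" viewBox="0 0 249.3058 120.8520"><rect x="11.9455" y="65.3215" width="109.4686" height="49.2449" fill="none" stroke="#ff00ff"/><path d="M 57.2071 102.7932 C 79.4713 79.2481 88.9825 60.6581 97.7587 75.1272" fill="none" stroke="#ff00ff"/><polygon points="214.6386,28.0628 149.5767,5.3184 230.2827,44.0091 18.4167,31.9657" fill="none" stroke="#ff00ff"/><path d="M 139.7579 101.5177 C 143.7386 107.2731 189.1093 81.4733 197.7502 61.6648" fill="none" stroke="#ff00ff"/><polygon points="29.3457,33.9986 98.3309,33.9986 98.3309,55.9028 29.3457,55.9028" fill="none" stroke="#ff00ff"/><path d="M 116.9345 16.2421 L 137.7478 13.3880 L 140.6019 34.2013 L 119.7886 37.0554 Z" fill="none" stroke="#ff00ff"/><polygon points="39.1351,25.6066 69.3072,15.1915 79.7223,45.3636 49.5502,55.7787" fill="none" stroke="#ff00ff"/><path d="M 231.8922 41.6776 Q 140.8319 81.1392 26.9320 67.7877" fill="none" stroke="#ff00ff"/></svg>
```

(Gcodetools for Inkscape — laser output)
G21
G90
G00 X11.9455 Y55.5305
M4 S807
G1 X121.4141 Y55.5305 F657
G1 X121.4141 Y6.2856
G1 X11.9455 Y6.2856
G1 X11.9455 Y55.5305
M5
G00 X57.2071 Y18.0588
M4 S807
G1 X67.3321 Y29.2883 F657
G1 X75.6654 Y38.9113
G1 X82.5409 Y46.1471
G1 X88.2924 Y50.2151
G1 X93.2537 Y50.3345
G1 X97.7587 Y45.7248
M5
G00 X214.6386 Y92.7892
M4 S807
G1 X149.5767 Y115.5336 F657
G1 X230.2827 Y76.8429
G1 X18.4167 Y88.8863
G1 X214.6386 Y92.7892
M5
G00 X139.7579 Y19.3343
M4 S807
G1 X144.8358 Y18.9124 F657
G1 X154.6419 Y22.7067
G1 X167.0065 Y29.6743
G1 X179.7594 Y38.7722
G1 X190.7306 Y48.9575
G1 X197.7502 Y59.1872
M5
G00 X29.3457 Y86.8534
M4 S807
G1 X98.3309 Y86.8534 F657
G1 X98.3309 Y64.9492
G1 X29.3457 Y64.9492
G1 X29.3457 Y86.8534
M5
G00 X116.9345 Y104.6099
M4 S807
G1 X137.7478 Y107.4640 F657
G1 X140.6019 Y86.6507
G1 X119.7886 Y83.7966
G1 X116.9345 Y104.6099
M5
G00 X39.1351 Y95.2454
M4 S807
G1 X69.3072 Y105.6605 F657
G1 X79.7223 Y75.4884
G1 X49.5502 Y65.0733
G1 X39.1351 Y95.2454
M5
G00 X231.8922 Y79.1744
M4 S807
G1 X200.9043 Y67.4876 F657
G1 X168.6476 Y58.7348
G1 X135.1220 Y52.9161
G1 X100.3275 Y50.0314
G1 X64.2642 Y50.0808
G1 X26.9320 Y53.0643
M5
G00 X0.0000 Y0.0000

1 u = 1 mm; y_m = 120.8520 − y.

[1] `<rect>` rectangle, #ff00ff→cut S807 F657: (11.9455,55.5305) → (121.4141,55.5305) → (121.4141,6.2856) → (11.9455,6.2856) → (11.9455,55.5305) (closed)

[2] `<path>` cubic bezier, #ff00ff→cut S807 F657: (57.2071,18.0588) → (67.3321,29.2883) → (75.6654,38.9113) → (82.5409,46.1471) → (88.2924,50.2151) → (93.2537,50.3345) → (97.7587,45.7248)

[3] `<polygon>` closed polygon, #ff00ff→cut S807 F657: (214.6386,92.7892) → (149.5767,115.5336) → (230.2827,76.8429) → (18.4167,88.8863) → (214.6386,92.7892) (closed)

[4] `<path>` cubic bezier, #ff00ff→cut S807 F657: (139.7579,19.3343) → (144.8358,18.9124) → (154.6419,22.7067) → (167.0065,29.6743) → (179.7594,38.7722) → (190.7306,48.9575) → (197.7502,59.1872)

[5] `<polygon>` rectangle, #ff00ff→cut S807 F657: (29.3457,86.8534) → (98.3309,86.8534) → (98.3309,64.9492) → (29.3457,64.9492) → (29.3457,86.8534) (closed)

[6] `<path>` regular polygon, #ff00ff→cut S807 F657: (116.9345,104.6099) → (137.7478,107.4640) → (140.6019,86.6507) → (119.7886,83.7966) → (116.9345,104.6099) (closed)

[7] `<polygon>` regular polygon, #ff00ff→cut S807 F657: (39.1351,95.2454) → (69.3072,105.6605) → (79.7223,75.4884) → (49.5502,65.0733) → (39.1351,95.2454) (closed)

[8] `<path>` quadratic bezier, #ff00ff→cut S807 F657: (231.8922,79.1744) → (200.9043,67.4876) → (168.6476,58.7348) → (135.1220,52.9161) → (100.3275,50.0314) → (64.2642,50.0808) → (26.9320,53.0643)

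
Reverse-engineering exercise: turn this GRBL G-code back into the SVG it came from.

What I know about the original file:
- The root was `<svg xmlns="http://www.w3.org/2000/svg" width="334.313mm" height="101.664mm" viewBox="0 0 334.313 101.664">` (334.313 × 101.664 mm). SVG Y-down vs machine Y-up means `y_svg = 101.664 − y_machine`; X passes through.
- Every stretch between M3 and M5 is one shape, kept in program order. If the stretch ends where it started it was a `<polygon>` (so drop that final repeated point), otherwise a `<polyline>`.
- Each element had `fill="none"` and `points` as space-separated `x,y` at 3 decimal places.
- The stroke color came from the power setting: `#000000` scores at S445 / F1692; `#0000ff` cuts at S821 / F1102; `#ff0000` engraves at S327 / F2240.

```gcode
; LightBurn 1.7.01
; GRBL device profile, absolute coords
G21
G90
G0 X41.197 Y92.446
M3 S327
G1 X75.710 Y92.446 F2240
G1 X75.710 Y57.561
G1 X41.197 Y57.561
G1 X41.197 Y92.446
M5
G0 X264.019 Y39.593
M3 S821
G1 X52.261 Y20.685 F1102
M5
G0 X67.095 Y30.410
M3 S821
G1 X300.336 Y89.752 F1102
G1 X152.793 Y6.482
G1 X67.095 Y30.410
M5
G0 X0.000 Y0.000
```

<svg xmlns="http://www.w3.org/2000/svg" width="334.313mm" height="101.664mm" viewBox="0 0 334.313 101.664">
  <polygon points="41.197,9.218 75.710,9.218 75.710,44.103 41.197,44.103" fill="none" stroke="#ff0000"/>
  <polyline points="264.019,62.071 52.261,80.979" fill="none" stroke="#0000ff"/>
  <polygon points="67.095,71.254 300.336,11.912 152.793,95.182" fill="none" stroke="#0000ff"/>
</svg>

y_svg = 101.664 − y_m.

[1] S327→`#ff0000` (engrave); closed run; points: 41.197,9.218 75.710,9.218 75.710,44.103 41.197,44.103

[2] S821→`#0000ff` (cut); open run; points: 264.019,62.071 52.261,80.979

[3] S821→`#0000ff` (cut); closed run; points: 67.095,71.254 300.336,11.912 152.793,95.182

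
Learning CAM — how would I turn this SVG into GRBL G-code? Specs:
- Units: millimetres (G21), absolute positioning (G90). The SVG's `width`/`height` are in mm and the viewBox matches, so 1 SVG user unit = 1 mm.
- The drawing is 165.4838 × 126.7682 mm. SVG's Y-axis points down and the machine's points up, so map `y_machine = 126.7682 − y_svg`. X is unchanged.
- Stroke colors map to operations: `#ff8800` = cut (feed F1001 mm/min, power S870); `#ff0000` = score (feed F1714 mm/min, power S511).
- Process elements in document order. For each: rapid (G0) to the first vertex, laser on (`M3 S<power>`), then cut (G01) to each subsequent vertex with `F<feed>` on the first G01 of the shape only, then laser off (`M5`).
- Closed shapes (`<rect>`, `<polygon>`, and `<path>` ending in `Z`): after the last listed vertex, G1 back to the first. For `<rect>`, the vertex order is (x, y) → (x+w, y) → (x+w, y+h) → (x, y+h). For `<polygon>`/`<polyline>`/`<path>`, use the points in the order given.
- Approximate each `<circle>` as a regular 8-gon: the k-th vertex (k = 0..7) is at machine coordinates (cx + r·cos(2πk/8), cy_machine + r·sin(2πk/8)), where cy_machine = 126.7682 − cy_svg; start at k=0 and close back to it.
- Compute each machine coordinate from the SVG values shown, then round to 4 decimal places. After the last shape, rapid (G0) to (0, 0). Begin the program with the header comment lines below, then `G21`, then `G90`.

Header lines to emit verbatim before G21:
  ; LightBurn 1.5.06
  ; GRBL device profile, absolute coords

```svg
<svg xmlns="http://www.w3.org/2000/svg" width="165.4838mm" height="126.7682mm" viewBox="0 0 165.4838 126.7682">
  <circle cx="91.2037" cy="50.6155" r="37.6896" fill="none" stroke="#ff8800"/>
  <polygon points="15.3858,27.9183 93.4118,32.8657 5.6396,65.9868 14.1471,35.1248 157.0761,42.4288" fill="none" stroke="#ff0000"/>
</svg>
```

; LightBurn 1.5.06
; GRBL device profile, absolute coords
G21
G90
G0 X128.8933 Y76.1527
M3 S870
G01 X117.8543 Y102.8033 F1001
G01 X91.2037 Y113.8423
G01 X64.5531 Y102.8033
G01 X53.5141 Y76.1527
G01 X64.5531 Y49.5021
G01 X91.2037 Y38.4631
G01 X117.8543 Y49.5021
G01 X128.8933 Y76.1527
M5
G0 X15.3858 Y98.8499
M3 S511
G01 X93.4118 Y93.9025 F1714
G01 X5.6396 Y60.7814
G01 X14.1471 Y91.6434
G01 X157.0761 Y84.3394
G01 X15.3858 Y98.8499
M5
G0 X0.0000 Y0.0000

1 u = 1 mm; y_m = 126.7682 − y.

[1] `<circle>` circle, #ff8800→cut S870 F1001: (128.8933,76.1527) → (117.8543,102.8033) → (91.2037,113.8423) → (64.5531,102.8033) → (53.5141,76.1527) → (64.5531,49.5021) → (91.2037,38.4631) → (117.8543,49.5021) → (128.8933,76.1527) (closed)

[2] `<polygon>` closed polygon, #ff0000→score S511 F1714: (15.3858,98.8499) → (93.4118,93.9025) → (5.6396,60.7814) → (14.1471,91.6434) → (157.0761,84.3394) → (15.3858,98.8499) (closed)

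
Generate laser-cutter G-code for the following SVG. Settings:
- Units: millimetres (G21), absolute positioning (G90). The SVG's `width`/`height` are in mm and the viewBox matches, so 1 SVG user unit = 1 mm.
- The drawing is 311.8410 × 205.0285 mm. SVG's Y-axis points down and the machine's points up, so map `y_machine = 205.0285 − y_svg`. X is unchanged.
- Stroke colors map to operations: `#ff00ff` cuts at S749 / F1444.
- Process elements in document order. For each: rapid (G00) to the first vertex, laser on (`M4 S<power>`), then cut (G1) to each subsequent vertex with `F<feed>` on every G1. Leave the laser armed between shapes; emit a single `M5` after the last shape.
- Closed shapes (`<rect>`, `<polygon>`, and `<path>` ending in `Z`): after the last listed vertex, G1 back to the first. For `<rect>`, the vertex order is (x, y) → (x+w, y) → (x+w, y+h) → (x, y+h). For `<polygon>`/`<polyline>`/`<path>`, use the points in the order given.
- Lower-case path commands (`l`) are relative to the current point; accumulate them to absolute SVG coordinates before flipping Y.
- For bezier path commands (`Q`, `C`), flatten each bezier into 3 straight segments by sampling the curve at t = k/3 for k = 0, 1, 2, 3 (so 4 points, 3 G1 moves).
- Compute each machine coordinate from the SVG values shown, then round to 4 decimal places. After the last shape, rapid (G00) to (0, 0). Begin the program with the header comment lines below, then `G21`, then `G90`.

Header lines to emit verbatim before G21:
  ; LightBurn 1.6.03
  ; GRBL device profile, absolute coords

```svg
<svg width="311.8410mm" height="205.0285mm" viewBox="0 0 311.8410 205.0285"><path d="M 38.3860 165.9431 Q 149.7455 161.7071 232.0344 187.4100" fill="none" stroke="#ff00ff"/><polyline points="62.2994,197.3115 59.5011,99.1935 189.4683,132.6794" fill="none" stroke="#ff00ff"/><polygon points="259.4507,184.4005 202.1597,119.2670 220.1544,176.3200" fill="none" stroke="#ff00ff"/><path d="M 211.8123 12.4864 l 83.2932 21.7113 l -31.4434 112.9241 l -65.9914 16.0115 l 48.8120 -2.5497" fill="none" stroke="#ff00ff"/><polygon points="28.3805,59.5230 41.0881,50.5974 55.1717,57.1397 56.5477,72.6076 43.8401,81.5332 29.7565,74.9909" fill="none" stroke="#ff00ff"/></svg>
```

; LightBurn 1.6.03
; GRBL device profile, absolute coords
G21
G90
G00 X38.3860 Y39.0854
M4 S749
G1 X109.3956 Y38.5829 F1444
G1 X173.9451 Y31.4272 F1444
G1 X232.0344 Y17.6185 F1444
G00 X62.2994 Y7.7170
M4 S749
G1 X59.5011 Y105.8350 F1444
G1 X189.4683 Y72.3491 F1444
G00 X259.4507 Y20.6280
M4 S749
G1 X202.1597 Y85.7615 F1444
G1 X220.1544 Y28.7085 F1444
G1 X259.4507 Y20.6280 F1444
G00 X211.8123 Y192.5421
M4 S749
G1 X295.1055 Y170.8308 F1444
G1 X263.6621 Y57.9067 F1444
G1 X197.6707 Y41.8952 F1444
G1 X246.4827 Y44.4449 F1444
G00 X28.3805 Y145.5055
M4 S749
G1 X41.0881 Y154.4311 F1444
G1 X55.1717 Y147.8888 F1444
G1 X56.5477 Y132.4209 F1444
G1 X43.8401 Y123.4953 F1444
G1 X29.7565 Y130.0376 F1444
G1 X28.3805 Y145.5055 F1444
M5
G00 X0.0000 Y0.0000

Since the viewBox matches the mm dimensions, user units are millimetres directly. The only transform is the Y-flip y_m = 205.0285 − y_svg.

Shape 1 is a quadratic bezier drawn with `<path>`. Its stroke #ff00ff means cut at S749, F1444. After flipping Y the toolpath is (38.3860,39.0854) → (109.3956,38.5829) → (173.9451,31.4272) → (232.0344,17.6185).

Shape 2 is a open polyline drawn with `<polyline>`. Its stroke #ff00ff means cut at S749, F1444. After flipping Y the toolpath is (62.2994,7.7170) → (59.5011,105.8350) → (189.4683,72.3491).

Shape 3 is a closed polygon drawn with `<polygon>`. Its stroke #ff00ff means cut at S749, F1444. After flipping Y the toolpath is (259.4507,20.6280) → (202.1597,85.7615) → (220.1544,28.7085) → (259.4507,20.6280), returning to the start.

Shape 4 is a open polyline drawn with `<path>`. Its stroke #ff00ff means cut at S749, F1444. After flipping Y the toolpath is (211.8123,192.5421) → (295.1055,170.8308) → (263.6621,57.9067) → (197.6707,41.8952) → (246.4827,44.4449).

Shape 5 is a regular polygon drawn with `<polygon>`. Its stroke #ff00ff means cut at S749, F1444. After flipping Y the toolpath is (28.3805,145.5055) → (41.0881,154.4311) → (55.1717,147.8888) → (56.5477,132.4209) → (43.8401,123.4953) → (29.7565,130.0376) → (28.3805,145.5055), returning to the start.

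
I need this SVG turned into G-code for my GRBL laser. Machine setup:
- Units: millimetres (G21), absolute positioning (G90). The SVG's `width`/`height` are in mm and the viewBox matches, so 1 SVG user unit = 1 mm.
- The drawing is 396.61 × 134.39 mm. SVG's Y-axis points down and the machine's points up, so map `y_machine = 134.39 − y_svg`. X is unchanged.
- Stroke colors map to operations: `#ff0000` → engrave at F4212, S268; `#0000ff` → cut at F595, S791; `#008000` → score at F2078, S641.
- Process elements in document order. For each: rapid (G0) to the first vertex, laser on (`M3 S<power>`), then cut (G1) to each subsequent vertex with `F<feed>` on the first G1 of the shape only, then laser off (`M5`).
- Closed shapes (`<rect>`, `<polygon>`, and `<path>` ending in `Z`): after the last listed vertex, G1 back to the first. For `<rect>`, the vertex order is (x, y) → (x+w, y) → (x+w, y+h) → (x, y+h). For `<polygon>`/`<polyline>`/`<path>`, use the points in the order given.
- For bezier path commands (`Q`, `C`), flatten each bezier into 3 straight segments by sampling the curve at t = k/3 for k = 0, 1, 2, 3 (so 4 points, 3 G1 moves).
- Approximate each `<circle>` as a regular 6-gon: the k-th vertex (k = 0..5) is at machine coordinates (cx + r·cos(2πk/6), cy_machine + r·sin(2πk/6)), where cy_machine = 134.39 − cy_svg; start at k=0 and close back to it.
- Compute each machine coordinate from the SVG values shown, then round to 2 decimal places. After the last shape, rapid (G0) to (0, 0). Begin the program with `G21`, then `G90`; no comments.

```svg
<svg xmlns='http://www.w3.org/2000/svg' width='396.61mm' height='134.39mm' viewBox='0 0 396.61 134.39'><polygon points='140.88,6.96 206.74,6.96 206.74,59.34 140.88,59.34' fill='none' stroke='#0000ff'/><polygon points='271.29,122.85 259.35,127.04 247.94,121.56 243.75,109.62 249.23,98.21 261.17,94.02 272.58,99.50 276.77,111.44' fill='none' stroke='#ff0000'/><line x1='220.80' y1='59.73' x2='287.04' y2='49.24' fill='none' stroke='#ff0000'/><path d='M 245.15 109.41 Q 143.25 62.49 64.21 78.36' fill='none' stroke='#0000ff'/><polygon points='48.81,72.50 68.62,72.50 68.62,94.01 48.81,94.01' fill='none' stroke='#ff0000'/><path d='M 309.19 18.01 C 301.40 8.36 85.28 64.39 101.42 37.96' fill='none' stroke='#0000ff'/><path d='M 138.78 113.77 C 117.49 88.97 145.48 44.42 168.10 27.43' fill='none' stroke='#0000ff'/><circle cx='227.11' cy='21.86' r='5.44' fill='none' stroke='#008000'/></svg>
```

G21
G90
G0 X140.88 Y127.43
M3 S791
G1 X206.74 Y127.43 F595
G1 X206.74 Y75.05
G1 X140.88 Y75.05
G1 X140.88 Y127.43
M5
G0 X271.29 Y11.54
M3 S268
G1 X259.35 Y7.35 F4212
G1 X247.94 Y12.83
G1 X243.75 Y24.77
G1 X249.23 Y36.18
G1 X261.17 Y40.37
G1 X272.58 Y34.89
G1 X276.77 Y22.95
G1 X271.29 Y11.54
M5
G0 X220.80 Y74.66
M3 S268
G1 X287.04 Y85.15 F4212
M5
G0 X245.15 Y24.98
M3 S791
G1 X179.76 Y49.28 F595
G1 X119.44 Y59.63
G1 X64.21 Y56.03
M5
G0 X48.81 Y61.89
M3 S268
G1 X68.62 Y61.89 F4212
G1 X68.62 Y40.38
G1 X48.81 Y40.38
G1 X48.81 Y61.89
M5
G0 X309.19 Y116.38
M3 S791
G1 X248.27 Y109.62 F595
G1 X146.38 Y92.00
G1 X101.42 Y96.43
M5
G0 X138.78 Y20.62
M3 S791
G1 X131.89 Y50.25 F595
G1 X145.71 Y82.54
G1 X168.10 Y106.96
M5
G0 X232.55 Y112.53
M3 S641
G1 X229.83 Y117.24 F2078
G1 X224.39 Y117.24
G1 X221.67 Y112.53
G1 X224.39 Y107.82
G1 X229.83 Y107.82
G1 X232.55 Y112.53
M5
G0 X0.00 Y0.00

1 u = 1 mm; y_m = 134.39 − y.

[1] `<polygon>` rectangle, #0000ff→cut S791 F595: (140.88,127.43) → (206.74,127.43) → (206.74,75.05) → (140.88,75.05) → (140.88,127.43) (closed)

[2] `<polygon>` regular polygon, #ff0000→engrave S268 F4212: (271.29,11.54) → (259.35,7.35) → (247.94,12.83) → (243.75,24.77) → (249.23,36.18) → (261.17,40.37) → (272.58,34.89) → (276.77,22.95) → (271.29,11.54) (closed)

[3] `<line>` line segment, #ff0000→engrave S268 F4212: (220.80,74.66) → (287.04,85.15)

[4] `<path>` quadratic bezier, #0000ff→cut S791 F595: (245.15,24.98) → (179.76,49.28) → (119.44,59.63) → (64.21,56.03)

[5] `<polygon>` rectangle, #ff0000→engrave S268 F4212: (48.81,61.89) → (68.62,61.89) → (68.62,40.38) → (48.81,40.38) → (48.81,61.89) (closed)

[6] `<path>` cubic bezier, #0000ff→cut S791 F595: (309.19,116.38) → (248.27,109.62) → (146.38,92.00) → (101.42,96.43)

[7] `<path>` cubic bezier, #0000ff→cut S791 F595: (138.78,20.62) → (131.89,50.25) → (145.71,82.54) → (168.10,106.96)

[8] `<circle>` circle, #008000→score S641 F2078: (232.55,112.53) → (229.83,117.24) → (224.39,117.24) → (221.67,112.53) → (224.39,107.82) → (229.83,107.82) → (232.55,112.53) (closed)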